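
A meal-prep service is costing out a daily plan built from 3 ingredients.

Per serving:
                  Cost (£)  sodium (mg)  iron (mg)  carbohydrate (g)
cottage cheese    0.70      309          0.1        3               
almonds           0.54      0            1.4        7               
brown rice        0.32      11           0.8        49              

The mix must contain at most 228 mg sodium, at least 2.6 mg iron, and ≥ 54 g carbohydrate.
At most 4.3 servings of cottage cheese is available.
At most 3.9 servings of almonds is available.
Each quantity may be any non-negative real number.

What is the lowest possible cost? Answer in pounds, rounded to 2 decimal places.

£1.01

Set it up as a linear program. Let x1 = servings of cottage cheese, x2 = servings of almonds, x3 = servings of brown rice.
Minimize 0.7x1 + 0.54x2 + 0.32x3 s.t.:
  309x1 + 11x3 ≤ 228   (sodium)
  0.1x1 + 1.4x2 + 0.8x3 ≥ 2.6   (iron)
  3x1 + 7x2 + 49x3 ≥ 54   (carbohydrate)
  x1 ≤ 4.3
  x2 ≤ 3.9
  x1, x2, x3 ≥ 0.
The cheapest feasible vertex uses only almonds, brown rice; cottage cheese is not used. There the iron and carbohydrate constraints are tight.
Solving gives x2 = 1.337, x3 = 0.9111.
Hence cost = 0.54·1.337 + 0.32·0.9111 = £1.0135.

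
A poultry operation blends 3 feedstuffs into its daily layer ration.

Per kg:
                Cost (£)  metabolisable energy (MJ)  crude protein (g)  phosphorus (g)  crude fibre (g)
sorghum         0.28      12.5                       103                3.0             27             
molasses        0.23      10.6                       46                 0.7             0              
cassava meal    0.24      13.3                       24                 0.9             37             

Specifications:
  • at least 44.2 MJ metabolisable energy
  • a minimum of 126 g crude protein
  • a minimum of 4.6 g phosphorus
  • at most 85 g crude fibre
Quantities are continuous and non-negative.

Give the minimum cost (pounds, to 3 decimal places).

£0.881

Set it up as a linear program. Let x1 = kg of sorghum, x2 = kg of molasses, x3 = kg of cassava meal.
Minimise 0.28x1 + 0.23x2 + 0.24x3 with:
  12.5x1 + 10.6x2 + 13.3x3 ≥ 44.2   (metabolisable energy)
  103x1 + 46x2 + 24x3 ≥ 126   (crude protein)
  3x1 + 0.7x2 + 0.9x3 ≥ 4.6   (phosphorus)
  27x1 + 37x3 ≤ 85   (crude fibre)
  x1, x2, x3 ≥ 0.
All 3 inputs are positive at the optimum. The metabolisable energy, phosphorus, crude fibre requirements are met with equality.
Optimal quantities: sorghum = 0.7557 kg, molasses = 1.088 kg, cassava meal = 1.746 kg.
Cost = 0.28·0.7557 + 0.23·1.088 + 0.24·1.746 = 0.88088.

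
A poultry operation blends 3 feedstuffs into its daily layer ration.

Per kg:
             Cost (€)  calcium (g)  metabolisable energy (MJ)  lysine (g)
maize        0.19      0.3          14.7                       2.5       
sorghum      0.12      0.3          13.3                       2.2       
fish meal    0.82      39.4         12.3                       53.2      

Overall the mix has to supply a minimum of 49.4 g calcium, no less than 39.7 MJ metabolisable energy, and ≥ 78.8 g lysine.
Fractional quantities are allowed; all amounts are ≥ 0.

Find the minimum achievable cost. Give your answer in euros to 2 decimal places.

Treat it as an LP. Let x1 = kg of maize, x2 = kg of sorghum, x3 = kg of fish meal.
Minimize 0.19x1 + 0.12x2 + 0.82x3 s.t.:
  0.3x1 + 0.3x2 + 39.4x3 ≥ 49.4   (calcium)
  14.7x1 + 13.3x2 + 12.3x3 ≥ 39.7   (metabolisable energy)
  2.5x1 + 2.2x2 + 53.2x3 ≥ 78.8   (lysine)
  x1, x2, x3 ≥ 0.
The cheapest feasible vertex uses only sorghum, fish meal; maize is not used. The metabolisable energy and lysine requirements are met with equality.
Optimal quantities: sorghum = 1.679 kg, fish meal = 1.412 kg.
Cost = 0.12·1.679 + 0.82·1.412 = 1.3593.

€1.36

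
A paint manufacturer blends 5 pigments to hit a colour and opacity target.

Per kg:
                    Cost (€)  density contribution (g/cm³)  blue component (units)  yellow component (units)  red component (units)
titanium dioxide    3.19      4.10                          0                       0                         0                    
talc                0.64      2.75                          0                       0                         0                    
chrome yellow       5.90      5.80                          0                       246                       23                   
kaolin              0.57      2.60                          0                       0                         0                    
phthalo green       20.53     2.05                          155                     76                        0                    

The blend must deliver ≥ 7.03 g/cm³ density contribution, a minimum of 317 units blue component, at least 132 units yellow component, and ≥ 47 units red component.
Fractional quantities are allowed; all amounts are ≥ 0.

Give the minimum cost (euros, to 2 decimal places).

Let x1 = kg of titanium dioxide, x2 = kg of talc, x3 = kg of chrome yellow, x4 = kg of kaolin, x5 = kg of phthalo green.
Minimise 3.19x1 + 0.64x2 + 5.9x3 + 0.57x4 + 20.53x5 subject to:
  4.1x1 + 2.75x2 + 5.8x3 + 2.6x4 + 2.05x5 ≥ 7.03   (density contribution)
  155x5 ≥ 317   (blue component)
  246x3 + 76x5 ≥ 132   (yellow component)
  23x3 ≥ 47   (red component)
  x1, x2, x3, x4, x5 ≥ 0.
At the optimum only chrome yellow, phthalo green are positive (titanium dioxide, talc, kaolin = 0). There the blue component and red component constraints are tight.
Optimal quantities: chrome yellow = 2.043 kg, phthalo green = 2.045 kg.
Total cost: 5.9·2.043 + 20.53·2.045 = 54.0376.

€54.04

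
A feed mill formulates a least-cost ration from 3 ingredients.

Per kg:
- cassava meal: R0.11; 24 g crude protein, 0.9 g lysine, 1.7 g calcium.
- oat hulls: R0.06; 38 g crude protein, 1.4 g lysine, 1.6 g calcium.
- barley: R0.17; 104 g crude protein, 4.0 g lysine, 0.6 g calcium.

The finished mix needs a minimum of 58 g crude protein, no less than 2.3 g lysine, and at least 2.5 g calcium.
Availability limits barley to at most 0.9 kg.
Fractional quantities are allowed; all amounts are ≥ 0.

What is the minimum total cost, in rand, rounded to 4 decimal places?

This is a linear program. Let x1 = kg of cassava meal, x2 = kg of oat hulls, x3 = kg of barley.
min 0.11x1 + 0.06x2 + 0.17x3 s.t.:
  24x1 + 38x2 + 104x3 ≥ 58   (crude protein)
  0.9x1 + 1.4x2 + 4x3 ≥ 2.3   (lysine)
  1.7x1 + 1.6x2 + 0.6x3 ≥ 2.5   (calcium)
  x3 ≤ 0.9
  x1, x2, x3 ≥ 0.
The minimum-cost mix takes nothing from cassava meal — only oat hulls, barley. The lysine and calcium requirements are met with equality.
Optimal quantities: oat hulls = 1.55 kg, barley = 0.03237 kg.
Cost = 0.06·1.55 + 0.17·0.03237 = 0.098503.

R0.0985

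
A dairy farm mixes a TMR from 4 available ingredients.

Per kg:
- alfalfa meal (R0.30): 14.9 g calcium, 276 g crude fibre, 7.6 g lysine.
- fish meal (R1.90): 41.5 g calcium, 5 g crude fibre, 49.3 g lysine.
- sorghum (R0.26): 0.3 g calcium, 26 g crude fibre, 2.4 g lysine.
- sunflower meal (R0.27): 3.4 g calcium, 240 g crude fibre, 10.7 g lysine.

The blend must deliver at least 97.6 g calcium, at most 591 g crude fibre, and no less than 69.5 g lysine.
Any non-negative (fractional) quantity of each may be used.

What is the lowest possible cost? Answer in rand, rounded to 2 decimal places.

Let x1 = kg of alfalfa meal, x2 = kg of fish meal, x3 = kg of sorghum, x4 = kg of sunflower meal.
Minimise 0.3x1 + 1.9x2 + 0.26x3 + 0.27x4 with:
  14.9x1 + 41.5x2 + 0.3x3 + 3.4x4 ≥ 97.6   (calcium)
  276x1 + 5x2 + 26x3 + 240x4 ≤ 591   (crude fibre)
  7.6x1 + 49.3x2 + 2.4x3 + 10.7x4 ≥ 69.5   (lysine)
  x1, x2, x3, x4 ≥ 0.
The minimum-cost mix takes nothing from sorghum, sunflower meal — only alfalfa meal, fish meal. There the calcium and crude fibre constraints are tight.
Solving gives x1 = 2.112, x2 = 1.593.
Objective = 0.3·2.112 + 1.9·1.593 = 3.6603.

R3.66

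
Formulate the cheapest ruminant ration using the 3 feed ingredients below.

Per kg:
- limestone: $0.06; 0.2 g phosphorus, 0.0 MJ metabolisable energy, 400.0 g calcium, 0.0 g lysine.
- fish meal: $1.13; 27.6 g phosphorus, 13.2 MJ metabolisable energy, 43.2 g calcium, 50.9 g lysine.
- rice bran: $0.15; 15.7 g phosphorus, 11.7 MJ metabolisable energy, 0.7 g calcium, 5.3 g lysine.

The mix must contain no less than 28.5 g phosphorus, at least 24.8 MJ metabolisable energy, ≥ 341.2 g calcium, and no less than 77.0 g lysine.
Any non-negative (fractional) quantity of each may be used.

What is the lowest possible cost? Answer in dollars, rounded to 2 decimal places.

Let x1 = kg of limestone, x2 = kg of fish meal, x3 = kg of rice bran.
min 0.06x1 + 1.13x2 + 0.15x3 subject to:
  0.2x1 + 27.6x2 + 15.7x3 ≥ 28.5   (phosphorus)
  13.2x2 + 11.7x3 ≥ 24.8   (metabolisable energy)
  400x1 + 43.2x2 + 0.7x3 ≥ 341.2   (calcium)
  50.9x2 + 5.3x3 ≥ 77   (lysine)
  x1, x2, x3 ≥ 0.
All 3 inputs are positive at the optimum. There the metabolisable energy, calcium, lysine constraints are tight.
So limestone = 0.6941 kg, fish meal = 1.464 kg, rice bran = 0.4679 kg.
Objective = 0.06·0.6941 + 1.13·1.464 + 0.15·0.4679 = 1.7662.

$1.77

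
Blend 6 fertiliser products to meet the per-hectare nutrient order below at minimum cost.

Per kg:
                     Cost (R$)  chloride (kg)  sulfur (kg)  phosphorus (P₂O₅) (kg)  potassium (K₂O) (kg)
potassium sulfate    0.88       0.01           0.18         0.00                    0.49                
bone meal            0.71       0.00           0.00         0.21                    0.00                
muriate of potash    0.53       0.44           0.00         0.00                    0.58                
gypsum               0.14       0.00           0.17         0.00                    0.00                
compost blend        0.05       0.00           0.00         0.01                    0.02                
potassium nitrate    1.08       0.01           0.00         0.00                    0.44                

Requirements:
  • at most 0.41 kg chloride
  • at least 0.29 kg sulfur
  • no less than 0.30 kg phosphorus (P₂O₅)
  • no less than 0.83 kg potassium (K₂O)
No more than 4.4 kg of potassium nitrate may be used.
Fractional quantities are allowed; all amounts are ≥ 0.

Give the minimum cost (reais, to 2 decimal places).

Let x1 = kg of potassium sulfate, x2 = kg of bone meal, x3 = kg of muriate of potash, x4 = kg of gypsum, x5 = kg of compost blend, x6 = kg of potassium nitrate.
Minimize 0.88x1 + 0.71x2 + 0.53x3 + 0.14x4 + 0.05x5 + 1.08x6 s.t.:
  0.01x1 + 0.44x3 + 0.01x6 ≤ 0.41   (chloride)
  0.18x1 + 0.17x4 ≥ 0.29   (sulfur)
  0.21x2 + 0.01x5 ≥ 0.3   (phosphorus (P₂O₅))
  0.49x1 + 0.58x3 + 0.02x5 + 0.44x6 ≥ 0.83   (potassium (K₂O))
  x6 ≤ 4.4
  x1, x2, x3, x4, x5, x6 ≥ 0.
The minimum-cost mix takes nothing from potassium sulfate, bone meal, potassium nitrate — only muriate of potash, gypsum, compost blend. The sulfur, phosphorus (P₂O₅), potassium (K₂O) requirements are met with equality.
That vertex is x3 = 0.3966, x4 = 1.706, x5 = 30.
Objective = 0.53·0.3966 + 0.14·1.706 + 0.05·30 = 1.9490.

R$1.95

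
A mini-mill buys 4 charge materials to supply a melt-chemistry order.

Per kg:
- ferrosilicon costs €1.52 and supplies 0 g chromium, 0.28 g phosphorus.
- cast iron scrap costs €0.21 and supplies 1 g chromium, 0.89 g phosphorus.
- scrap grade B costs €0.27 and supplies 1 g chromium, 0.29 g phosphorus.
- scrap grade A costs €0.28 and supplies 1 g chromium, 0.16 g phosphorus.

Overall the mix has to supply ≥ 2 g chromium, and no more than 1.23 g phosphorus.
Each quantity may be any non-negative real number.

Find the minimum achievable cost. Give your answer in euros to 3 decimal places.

€0.473

Treat it as an LP. Let x1 = kg of ferrosilicon, x2 = kg of cast iron scrap, x3 = kg of scrap grade B, x4 = kg of scrap grade A.
Minimise 1.52x1 + 0.21x2 + 0.27x3 + 0.28x4 s.t.:
  1x2 + 1x3 + 1x4 ≥ 2   (chromium)
  0.28x1 + 0.89x2 + 0.29x3 + 0.16x4 ≤ 1.23   (phosphorus)
  x1, x2, x3, x4 ≥ 0.
The minimum-cost mix takes nothing from ferrosilicon, scrap grade B — only cast iron scrap, scrap grade A. The chromium and phosphorus requirements are met with equality.
That vertex is x2 = 1.247, x4 = 0.7534.
Cost = 0.21·1.247 + 0.28·0.7534 = 0.47282.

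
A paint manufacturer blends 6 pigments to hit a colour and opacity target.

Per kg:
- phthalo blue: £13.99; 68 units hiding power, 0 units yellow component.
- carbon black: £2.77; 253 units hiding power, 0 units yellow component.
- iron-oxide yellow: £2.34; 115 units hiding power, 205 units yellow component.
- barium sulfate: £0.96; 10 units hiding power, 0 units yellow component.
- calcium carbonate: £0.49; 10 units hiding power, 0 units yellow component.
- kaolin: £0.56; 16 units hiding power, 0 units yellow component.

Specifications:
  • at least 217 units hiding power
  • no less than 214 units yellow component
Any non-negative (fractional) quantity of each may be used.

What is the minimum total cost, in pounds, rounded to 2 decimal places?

Set it up as a linear program. Let x1 = kg of phthalo blue, x2 = kg of carbon black, x3 = kg of iron-oxide yellow, x4 = kg of barium sulfate, x5 = kg of calcium carbonate, x6 = kg of kaolin.
Minimise 13.99x1 + 2.77x2 + 2.34x3 + 0.96x4 + 0.49x5 + 0.56x6 s.t.:
  68x1 + 253x2 + 115x3 + 10x4 + 10x5 + 16x6 ≥ 217   (hiding power)
  205x3 ≥ 214   (yellow component)
  x1, x2, x3, x4, x5, x6 ≥ 0.
The cheapest feasible vertex uses only carbon black, iron-oxide yellow; phthalo blue, barium sulfate, calcium carbonate, kaolin are not used. Binding constraints: hiding power and yellow component.
That vertex is x2 = 0.3832, x3 = 1.044.
Objective = 2.77·0.3832 + 2.34·1.044 = 3.5044.

£3.50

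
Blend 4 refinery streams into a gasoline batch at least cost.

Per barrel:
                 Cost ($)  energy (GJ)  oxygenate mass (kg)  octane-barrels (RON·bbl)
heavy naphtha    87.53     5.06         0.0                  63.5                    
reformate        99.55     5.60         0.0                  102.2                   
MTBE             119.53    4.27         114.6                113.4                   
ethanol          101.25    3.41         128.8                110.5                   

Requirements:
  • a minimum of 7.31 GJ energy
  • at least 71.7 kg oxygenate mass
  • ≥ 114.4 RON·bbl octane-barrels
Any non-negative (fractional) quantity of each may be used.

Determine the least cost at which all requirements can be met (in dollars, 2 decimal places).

Let x1 = barrels of heavy naphtha, x2 = barrels of reformate, x3 = barrels of MTBE, x4 = barrels of ethanol.
Minimize 87.53x1 + 99.55x2 + 119.53x3 + 101.25x4 s.t.:
  5.06x1 + 5.6x2 + 4.27x3 + 3.41x4 ≥ 7.31   (energy)
  114.6x3 + 128.8x4 ≥ 71.7   (oxygenate mass)
  63.5x1 + 102.2x2 + 113.4x3 + 110.5x4 ≥ 114.4   (octane-barrels)
  x1, x2, x3, x4 ≥ 0.
At the optimum only heavy naphtha, ethanol are positive (reformate, MTBE = 0). There the energy and oxygenate mass constraints are tight.
So heavy naphtha = 1.0695 barrels, ethanol = 0.55668 barrels.
Cost = 87.53·1.0695 + 101.25·0.55668 = 149.9772.

$149.98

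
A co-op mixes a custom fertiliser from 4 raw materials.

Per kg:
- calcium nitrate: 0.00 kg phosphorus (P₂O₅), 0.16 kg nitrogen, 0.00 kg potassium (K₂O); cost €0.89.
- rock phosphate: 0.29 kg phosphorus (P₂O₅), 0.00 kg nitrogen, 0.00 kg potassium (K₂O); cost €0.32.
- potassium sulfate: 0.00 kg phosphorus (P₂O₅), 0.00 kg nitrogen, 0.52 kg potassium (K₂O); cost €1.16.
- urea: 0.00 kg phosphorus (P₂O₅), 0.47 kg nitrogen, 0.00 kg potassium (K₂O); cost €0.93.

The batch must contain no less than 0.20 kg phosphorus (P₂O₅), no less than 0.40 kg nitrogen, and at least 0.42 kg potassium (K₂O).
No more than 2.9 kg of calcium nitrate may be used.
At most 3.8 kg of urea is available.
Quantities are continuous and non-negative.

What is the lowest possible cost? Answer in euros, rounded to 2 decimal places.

Let x1 = kg of calcium nitrate, x2 = kg of rock phosphate, x3 = kg of potassium sulfate, x4 = kg of urea.
Minimise 0.89x1 + 0.32x2 + 1.16x3 + 0.93x4 subject to:
  0.29x2 ≥ 0.2   (phosphorus (P₂O₅))
  0.16x1 + 0.47x4 ≥ 0.4   (nitrogen)
  0.52x3 ≥ 0.42   (potassium (K₂O))
  x1 ≤ 2.9
  x4 ≤ 3.8
  x1, x2, x3, x4 ≥ 0.
The cheapest feasible vertex uses only rock phosphate, potassium sulfate, urea; calcium nitrate is not used. Binding constraints: phosphorus (P₂O₅), nitrogen, potassium (K₂O).
Solving gives x2 = 0.6897, x3 = 0.8077, x4 = 0.8511.
Objective = 0.32·0.6897 + 1.16·0.8077 + 0.93·0.8511 = 1.9492.

€1.95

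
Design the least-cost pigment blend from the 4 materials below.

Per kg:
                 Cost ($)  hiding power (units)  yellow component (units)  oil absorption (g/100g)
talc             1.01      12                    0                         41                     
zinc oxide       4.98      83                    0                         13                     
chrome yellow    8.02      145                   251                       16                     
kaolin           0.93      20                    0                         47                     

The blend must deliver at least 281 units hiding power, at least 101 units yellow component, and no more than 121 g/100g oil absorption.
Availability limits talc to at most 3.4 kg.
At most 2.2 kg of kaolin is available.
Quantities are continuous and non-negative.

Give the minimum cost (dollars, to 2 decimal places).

Let x1 = kg of talc, x2 = kg of zinc oxide, x3 = kg of chrome yellow, x4 = kg of kaolin.
Minimize 1.01x1 + 4.98x2 + 8.02x3 + 0.93x4 subject to:
  12x1 + 83x2 + 145x3 + 20x4 ≥ 281   (hiding power)
  251x3 ≥ 101   (yellow component)
  41x1 + 13x2 + 16x3 + 47x4 ≤ 121   (oil absorption)
  x1 ≤ 3.4
  x4 ≤ 2.2
  x1, x2, x3, x4 ≥ 0.
At the optimum only chrome yellow, kaolin are positive (talc, zinc oxide = 0). The hiding power and oil absorption requirements are met with equality.
That vertex is x3 = 1.661, x4 = 2.009.
Cost = 8.02·1.661 + 0.93·2.009 = 15.1896.

$15.19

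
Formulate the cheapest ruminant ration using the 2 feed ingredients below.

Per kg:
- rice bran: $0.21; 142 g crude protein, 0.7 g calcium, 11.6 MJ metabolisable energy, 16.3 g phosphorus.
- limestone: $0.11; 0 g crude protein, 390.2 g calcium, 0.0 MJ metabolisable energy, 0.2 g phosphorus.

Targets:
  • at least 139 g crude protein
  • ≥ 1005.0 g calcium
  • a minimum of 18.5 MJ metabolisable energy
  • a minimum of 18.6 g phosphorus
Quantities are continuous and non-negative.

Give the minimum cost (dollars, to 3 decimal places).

$0.618

This is a linear program. Let x1 = kg of rice bran, x2 = kg of limestone.
min 0.21x1 + 0.11x2 with:
  142x1 ≥ 139   (crude protein)
  0.7x1 + 390.2x2 ≥ 1005   (calcium)
  11.6x1 ≥ 18.5   (metabolisable energy)
  16.3x1 + 0.2x2 ≥ 18.6   (phosphorus)
  x1, x2 ≥ 0.
Both inputs are positive at the optimum. The calcium and metabolisable energy requirements are met with equality.
That vertex is x1 = 1.595, x2 = 2.573.
Hence cost = 0.21·1.595 + 0.11·2.573 = $0.61798.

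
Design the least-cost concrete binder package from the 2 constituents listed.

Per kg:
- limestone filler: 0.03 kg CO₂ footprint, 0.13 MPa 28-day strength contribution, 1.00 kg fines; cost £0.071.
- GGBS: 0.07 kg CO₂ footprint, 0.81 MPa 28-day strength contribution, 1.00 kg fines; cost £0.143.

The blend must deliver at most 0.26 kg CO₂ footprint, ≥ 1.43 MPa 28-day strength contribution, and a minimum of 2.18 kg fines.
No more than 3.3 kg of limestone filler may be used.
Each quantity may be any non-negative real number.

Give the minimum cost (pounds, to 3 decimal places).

£0.276

Let x1 = kg of limestone filler, x2 = kg of GGBS.
Minimise 0.071x1 + 0.143x2 s.t.:
  0.03x1 + 0.07x2 ≤ 0.26   (CO₂ footprint)
  0.13x1 + 0.81x2 ≥ 1.43   (28-day strength contribution)
  1x1 + 1x2 ≥ 2.18   (fines)
  x1 ≤ 3.3
  x1, x2 ≥ 0.
Both inputs are positive at the optimum. Binding constraints: 28-day strength contribution and fines.
That vertex is x1 = 0.4938, x2 = 1.686.
Objective = 0.071·0.4938 + 0.143·1.686 = 0.27616.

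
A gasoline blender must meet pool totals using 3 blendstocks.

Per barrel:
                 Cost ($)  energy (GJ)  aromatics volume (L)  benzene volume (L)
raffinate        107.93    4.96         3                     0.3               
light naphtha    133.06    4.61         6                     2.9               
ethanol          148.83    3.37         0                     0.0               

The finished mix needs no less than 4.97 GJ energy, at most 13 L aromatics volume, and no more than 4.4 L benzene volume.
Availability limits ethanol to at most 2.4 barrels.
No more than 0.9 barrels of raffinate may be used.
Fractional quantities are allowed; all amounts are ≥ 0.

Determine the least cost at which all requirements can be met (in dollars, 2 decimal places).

Treat it as an LP. Let x1 = barrels of raffinate, x2 = barrels of light naphtha, x3 = barrels of ethanol.
Minimize 107.93x1 + 133.06x2 + 148.83x3 subject to:
  4.96x1 + 4.61x2 + 3.37x3 ≥ 4.97   (energy)
  3x1 + 6x2 ≤ 13   (aromatics volume)
  0.3x1 + 2.9x2 ≤ 4.4   (benzene volume)
  x3 ≤ 2.4
  x1 ≤ 0.9
  x1, x2, x3 ≥ 0.
The cheapest feasible vertex uses only raffinate, light naphtha; ethanol is not used. Binding constraints: energy and the raffinate cap.
That vertex is x1 = 0.9, x2 = 0.10976.
Objective = 107.93·0.9 + 133.06·0.10976 = 111.7417.

$111.74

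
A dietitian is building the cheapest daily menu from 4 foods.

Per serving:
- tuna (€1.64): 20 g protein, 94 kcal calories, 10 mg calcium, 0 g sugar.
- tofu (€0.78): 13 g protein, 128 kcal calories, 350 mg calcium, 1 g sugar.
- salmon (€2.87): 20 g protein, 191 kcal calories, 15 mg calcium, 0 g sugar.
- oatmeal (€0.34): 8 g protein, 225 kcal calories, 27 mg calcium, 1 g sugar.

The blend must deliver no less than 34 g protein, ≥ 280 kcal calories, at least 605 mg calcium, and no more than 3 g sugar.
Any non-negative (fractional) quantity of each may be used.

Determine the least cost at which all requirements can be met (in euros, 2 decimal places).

Let x1 = servings of tuna, x2 = servings of tofu, x3 = servings of salmon, x4 = servings of oatmeal.
Minimise 1.64x1 + 0.78x2 + 2.87x3 + 0.34x4 with:
  20x1 + 13x2 + 20x3 + 8x4 ≥ 34   (protein)
  94x1 + 128x2 + 191x3 + 225x4 ≥ 280   (calories)
  10x1 + 350x2 + 15x3 + 27x4 ≥ 605   (calcium)
  1x2 + 1x4 ≤ 3   (sugar)
  x1, x2, x3, x4 ≥ 0.
The cheapest feasible vertex uses only tuna, tofu, oatmeal; salmon is not used. Binding constraints: protein, calcium, sugar.
Solving gives x1 = 0.09516, x2 = 1.619, x4 = 1.381.
Total cost: 1.64·0.09516 + 0.78·1.619 + 0.34·1.381 = 1.8884.

€1.89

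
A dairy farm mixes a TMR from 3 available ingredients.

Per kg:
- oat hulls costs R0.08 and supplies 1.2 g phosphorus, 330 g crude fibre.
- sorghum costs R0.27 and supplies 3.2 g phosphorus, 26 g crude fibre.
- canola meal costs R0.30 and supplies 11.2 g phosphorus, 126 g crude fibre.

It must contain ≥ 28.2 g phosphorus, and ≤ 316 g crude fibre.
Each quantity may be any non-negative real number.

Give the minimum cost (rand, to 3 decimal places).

R0.778

Treat it as an LP. Let x1 = kg of oat hulls, x2 = kg of sorghum, x3 = kg of canola meal.
Minimise 0.08x1 + 0.27x2 + 0.3x3 subject to:
  1.2x1 + 3.2x2 + 11.2x3 ≥ 28.2   (phosphorus)
  330x1 + 26x2 + 126x3 ≤ 316   (crude fibre)
  x1, x2, x3 ≥ 0.
The optimal basis is {sorghum, canola meal}; oat hulls drops out. The phosphorus and crude fibre requirements are met with equality.
That vertex is x2 = 0.125, x3 = 2.482.
Hence cost = 0.27·0.125 + 0.3·2.482 = R0.77835.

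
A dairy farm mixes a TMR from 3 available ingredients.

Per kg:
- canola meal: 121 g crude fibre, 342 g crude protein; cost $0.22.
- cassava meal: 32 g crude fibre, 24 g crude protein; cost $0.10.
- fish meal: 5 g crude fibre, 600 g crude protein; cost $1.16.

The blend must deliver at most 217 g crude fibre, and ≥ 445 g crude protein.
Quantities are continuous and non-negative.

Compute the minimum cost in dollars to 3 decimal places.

Let x1 = kg of canola meal, x2 = kg of cassava meal, x3 = kg of fish meal.
Minimise 0.22x1 + 0.1x2 + 1.16x3 with:
  121x1 + 32x2 + 5x3 ≤ 217   (crude fibre)
  342x1 + 24x2 + 600x3 ≥ 445   (crude protein)
  x1, x2, x3 ≥ 0.
At the optimum only canola meal is positive (cassava meal, fish meal = 0). Binding constraint: crude protein.
That vertex is x1 = 1.301.
Cost = 0.22·1.301 = 0.28622.

$0.286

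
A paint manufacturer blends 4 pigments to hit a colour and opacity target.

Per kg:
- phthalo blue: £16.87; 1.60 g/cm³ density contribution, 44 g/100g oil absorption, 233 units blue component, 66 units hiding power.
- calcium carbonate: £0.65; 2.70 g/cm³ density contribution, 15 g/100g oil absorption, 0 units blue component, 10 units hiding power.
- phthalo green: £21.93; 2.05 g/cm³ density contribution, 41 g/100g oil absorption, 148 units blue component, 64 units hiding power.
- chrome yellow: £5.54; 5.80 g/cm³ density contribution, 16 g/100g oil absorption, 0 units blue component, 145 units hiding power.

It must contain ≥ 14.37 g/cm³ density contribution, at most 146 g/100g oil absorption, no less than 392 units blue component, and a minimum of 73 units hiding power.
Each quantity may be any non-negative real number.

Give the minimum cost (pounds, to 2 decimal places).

Treat it as an LP. Let x1 = kg of phthalo blue, x2 = kg of calcium carbonate, x3 = kg of phthalo green, x4 = kg of chrome yellow.
Minimize 16.87x1 + 0.65x2 + 21.93x3 + 5.54x4 s.t.:
  1.6x1 + 2.7x2 + 2.05x3 + 5.8x4 ≥ 14.37   (density contribution)
  44x1 + 15x2 + 41x3 + 16x4 ≤ 146   (oil absorption)
  233x1 + 148x3 ≥ 392   (blue component)
  66x1 + 10x2 + 64x3 + 145x4 ≥ 73   (hiding power)
  x1, x2, x3, x4 ≥ 0.
The cheapest feasible vertex uses only phthalo blue, calcium carbonate; phthalo green, chrome yellow are not used. Binding constraints: density contribution and blue component.
That vertex is x1 = 1.682, x2 = 4.325.
Total cost: 16.87·1.682 + 0.65·4.325 = 31.1866.

£31.19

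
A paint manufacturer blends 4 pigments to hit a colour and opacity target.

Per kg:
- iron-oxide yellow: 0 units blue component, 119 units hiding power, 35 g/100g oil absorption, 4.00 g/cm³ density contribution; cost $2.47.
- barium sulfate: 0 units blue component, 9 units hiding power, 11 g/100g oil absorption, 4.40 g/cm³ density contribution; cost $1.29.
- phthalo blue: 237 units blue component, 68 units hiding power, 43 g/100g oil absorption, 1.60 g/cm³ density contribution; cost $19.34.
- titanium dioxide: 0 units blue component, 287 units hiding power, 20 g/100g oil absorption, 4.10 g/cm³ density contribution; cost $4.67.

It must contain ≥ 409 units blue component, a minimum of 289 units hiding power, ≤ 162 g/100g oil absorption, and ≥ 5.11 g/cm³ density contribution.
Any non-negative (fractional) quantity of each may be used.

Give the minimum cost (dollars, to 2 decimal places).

$36.17

This is a linear program. Let x1 = kg of iron-oxide yellow, x2 = kg of barium sulfate, x3 = kg of phthalo blue, x4 = kg of titanium dioxide.
min 2.47x1 + 1.29x2 + 19.34x3 + 4.67x4 with:
  237x3 ≥ 409   (blue component)
  119x1 + 9x2 + 68x3 + 287x4 ≥ 289   (hiding power)
  35x1 + 11x2 + 43x3 + 20x4 ≤ 162   (oil absorption)
  4x1 + 4.4x2 + 1.6x3 + 4.1x4 ≥ 5.11   (density contribution)
  x1, x2, x3, x4 ≥ 0.
The cheapest feasible vertex uses only phthalo blue, titanium dioxide; iron-oxide yellow, barium sulfate are not used. Binding constraints: blue component and hiding power.
So phthalo blue = 1.726 kg, titanium dioxide = 0.5981 kg.
Cost = 19.34·1.726 + 4.67·0.5981 = 36.1740.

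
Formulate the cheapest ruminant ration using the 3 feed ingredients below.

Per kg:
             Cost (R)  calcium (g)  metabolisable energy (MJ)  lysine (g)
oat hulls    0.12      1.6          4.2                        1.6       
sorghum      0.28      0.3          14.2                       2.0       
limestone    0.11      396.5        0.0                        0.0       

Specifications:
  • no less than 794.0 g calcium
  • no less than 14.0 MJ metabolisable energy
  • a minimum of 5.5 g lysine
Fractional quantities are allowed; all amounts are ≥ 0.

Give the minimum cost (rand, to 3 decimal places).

R0.631

Let x1 = kg of oat hulls, x2 = kg of sorghum, x3 = kg of limestone.
Minimise 0.12x1 + 0.28x2 + 0.11x3 subject to:
  1.6x1 + 0.3x2 + 396.5x3 ≥ 794   (calcium)
  4.2x1 + 14.2x2 ≥ 14   (metabolisable energy)
  1.6x1 + 2x2 ≥ 5.5   (lysine)
  x1, x2, x3 ≥ 0.
The cheapest feasible vertex uses only oat hulls, limestone; sorghum is not used. There the calcium and lysine constraints are tight.
Solving gives x1 = 3.438, x3 = 1.989.
Total cost: 0.12·3.438 + 0.11·1.989 = 0.63135.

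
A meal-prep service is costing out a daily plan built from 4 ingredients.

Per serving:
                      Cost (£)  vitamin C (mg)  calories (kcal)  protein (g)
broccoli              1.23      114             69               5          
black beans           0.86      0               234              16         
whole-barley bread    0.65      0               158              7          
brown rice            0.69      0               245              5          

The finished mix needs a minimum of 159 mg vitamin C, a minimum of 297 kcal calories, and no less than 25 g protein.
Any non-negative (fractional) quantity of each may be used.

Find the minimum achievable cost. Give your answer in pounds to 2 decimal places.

£2.68

Let x1 = servings of broccoli, x2 = servings of black beans, x3 = servings of whole-barley bread, x4 = servings of brown rice.
min 1.23x1 + 0.86x2 + 0.65x3 + 0.69x4 s.t.:
  114x1 ≥ 159   (vitamin C)
  69x1 + 234x2 + 158x3 + 245x4 ≥ 297   (calories)
  5x1 + 16x2 + 7x3 + 5x4 ≥ 25   (protein)
  x1, x2, x3, x4 ≥ 0.
The optimal basis is {broccoli, black beans}; whole-barley bread, brown rice drop out. Binding constraints: vitamin C and protein.
So broccoli = 1.3947 servings, black beans = 1.1266 servings.
Total cost: 1.23·1.3947 + 0.86·1.1266 = 2.6844.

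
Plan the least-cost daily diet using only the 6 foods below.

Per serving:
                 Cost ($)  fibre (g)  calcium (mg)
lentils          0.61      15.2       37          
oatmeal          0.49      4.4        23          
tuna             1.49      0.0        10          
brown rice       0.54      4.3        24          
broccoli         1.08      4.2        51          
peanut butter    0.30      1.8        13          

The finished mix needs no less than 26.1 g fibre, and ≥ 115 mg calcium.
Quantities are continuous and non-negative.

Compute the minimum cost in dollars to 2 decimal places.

$1.90

Let x1 = servings of lentils, x2 = servings of oatmeal, x3 = servings of tuna, x4 = servings of brown rice, x5 = servings of broccoli, x6 = servings of peanut butter.
Minimise 0.61x1 + 0.49x2 + 1.49x3 + 0.54x4 + 1.08x5 + 0.3x6 with:
  15.2x1 + 4.4x2 + 4.3x4 + 4.2x5 + 1.8x6 ≥ 26.1   (fibre)
  37x1 + 23x2 + 10x3 + 24x4 + 51x5 + 13x6 ≥ 115   (calcium)
  x1, x2, x3, x4, x5, x6 ≥ 0.
At the optimum only lentils is positive (oatmeal, tuna, brown rice, broccoli, peanut butter = 0). Binding constraint: calcium.
So lentils = 3.108 servings.
Cost = 0.61·3.108 = 1.8959.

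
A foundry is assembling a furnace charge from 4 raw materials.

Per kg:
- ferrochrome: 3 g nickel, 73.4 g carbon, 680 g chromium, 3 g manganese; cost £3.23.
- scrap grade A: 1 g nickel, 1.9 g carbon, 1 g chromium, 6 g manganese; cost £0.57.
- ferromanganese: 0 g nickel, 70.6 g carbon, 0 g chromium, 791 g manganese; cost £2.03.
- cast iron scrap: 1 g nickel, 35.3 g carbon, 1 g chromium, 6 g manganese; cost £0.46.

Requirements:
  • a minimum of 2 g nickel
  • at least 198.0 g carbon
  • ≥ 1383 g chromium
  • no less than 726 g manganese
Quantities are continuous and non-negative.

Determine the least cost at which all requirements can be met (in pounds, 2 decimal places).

£8.42

Let x1 = kg of ferrochrome, x2 = kg of scrap grade A, x3 = kg of ferromanganese, x4 = kg of cast iron scrap.
Minimize 3.23x1 + 0.57x2 + 2.03x3 + 0.46x4 subject to:
  3x1 + 1x2 + 1x4 ≥ 2   (nickel)
  73.4x1 + 1.9x2 + 70.6x3 + 35.3x4 ≥ 198   (carbon)
  680x1 + 1x2 + 1x4 ≥ 1383   (chromium)
  3x1 + 6x2 + 791x3 + 6x4 ≥ 726   (manganese)
  x1, x2, x3, x4 ≥ 0.
The cheapest feasible vertex uses only ferrochrome, ferromanganese; scrap grade A, cast iron scrap are not used. There the chromium and manganese constraints are tight.
So ferrochrome = 2.034 kg, ferromanganese = 0.9101 kg.
Cost = 3.23·2.034 + 2.03·0.9101 = 8.4173.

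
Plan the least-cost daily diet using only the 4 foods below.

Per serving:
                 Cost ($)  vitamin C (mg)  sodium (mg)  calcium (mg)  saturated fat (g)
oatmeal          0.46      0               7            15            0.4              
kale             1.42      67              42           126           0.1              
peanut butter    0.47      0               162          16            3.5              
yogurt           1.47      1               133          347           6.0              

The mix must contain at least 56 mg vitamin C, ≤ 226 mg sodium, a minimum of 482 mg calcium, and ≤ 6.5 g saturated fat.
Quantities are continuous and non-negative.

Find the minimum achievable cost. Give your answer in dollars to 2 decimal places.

Set it up as a linear program. Let x1 = servings of oatmeal, x2 = servings of kale, x3 = servings of peanut butter, x4 = servings of yogurt.
Minimize 0.46x1 + 1.42x2 + 0.47x3 + 1.47x4 with:
  67x2 + 1x4 ≥ 56   (vitamin C)
  7x1 + 42x2 + 162x3 + 133x4 ≤ 226   (sodium)
  15x1 + 126x2 + 16x3 + 347x4 ≥ 482   (calcium)
  0.4x1 + 0.1x2 + 3.5x3 + 6x4 ≤ 6.5   (saturated fat)
  x1, x2, x3, x4 ≥ 0.
At the optimum only kale, yogurt are positive (oatmeal, peanut butter = 0). Binding constraints: calcium and saturated fat.
That vertex is x2 = 0.8824, x4 = 1.069.
Hence cost = 1.42·0.8824 + 1.47·1.069 = $2.8244.

$2.82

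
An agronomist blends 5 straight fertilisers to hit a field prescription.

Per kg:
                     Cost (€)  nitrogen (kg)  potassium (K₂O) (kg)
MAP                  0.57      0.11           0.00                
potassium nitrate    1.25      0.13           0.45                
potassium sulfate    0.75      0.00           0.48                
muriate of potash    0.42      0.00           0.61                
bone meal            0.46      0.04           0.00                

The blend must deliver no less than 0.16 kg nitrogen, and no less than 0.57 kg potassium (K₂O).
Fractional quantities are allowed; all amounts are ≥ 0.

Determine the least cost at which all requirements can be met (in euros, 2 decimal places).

Let x1 = kg of MAP, x2 = kg of potassium nitrate, x3 = kg of potassium sulfate, x4 = kg of muriate of potash, x5 = kg of bone meal.
min 0.57x1 + 1.25x2 + 0.75x3 + 0.42x4 + 0.46x5 subject to:
  0.11x1 + 0.13x2 + 0.04x5 ≥ 0.16   (nitrogen)
  0.45x2 + 0.48x3 + 0.61x4 ≥ 0.57   (potassium (K₂O))
  x1, x2, x3, x4, x5 ≥ 0.
The optimal basis is {MAP, muriate of potash}; potassium nitrate, potassium sulfate, bone meal drop out. Binding constraints: nitrogen and potassium (K₂O).
So MAP = 1.455 kg, muriate of potash = 0.9344 kg.
Cost = 0.57·1.455 + 0.42·0.9344 = 1.2218.

€1.22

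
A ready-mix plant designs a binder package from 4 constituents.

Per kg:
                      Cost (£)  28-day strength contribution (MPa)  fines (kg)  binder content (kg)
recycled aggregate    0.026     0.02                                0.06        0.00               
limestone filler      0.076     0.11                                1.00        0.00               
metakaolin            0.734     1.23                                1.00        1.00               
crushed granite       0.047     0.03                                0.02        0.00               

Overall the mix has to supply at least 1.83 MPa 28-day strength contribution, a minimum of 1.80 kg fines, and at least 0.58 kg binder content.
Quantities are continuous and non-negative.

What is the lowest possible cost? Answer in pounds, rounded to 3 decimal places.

Treat it as an LP. Let x1 = kg of recycled aggregate, x2 = kg of limestone filler, x3 = kg of metakaolin, x4 = kg of crushed granite.
min 0.026x1 + 0.076x2 + 0.734x3 + 0.047x4 subject to:
  0.02x1 + 0.11x2 + 1.23x3 + 0.03x4 ≥ 1.83   (28-day strength contribution)
  0.06x1 + 1x2 + 1x3 + 0.02x4 ≥ 1.8   (fines)
  1x3 ≥ 0.58   (binder content)
  x1, x2, x3, x4 ≥ 0.
The minimum-cost mix takes nothing from recycled aggregate, crushed granite — only limestone filler, metakaolin. There the 28-day strength contribution and fines constraints are tight.
Optimal quantities: limestone filler = 0.34286 kg, metakaolin = 1.4571 kg.
Total cost: 0.076·0.34286 + 0.734·1.4571 = 1.09557.

£1.096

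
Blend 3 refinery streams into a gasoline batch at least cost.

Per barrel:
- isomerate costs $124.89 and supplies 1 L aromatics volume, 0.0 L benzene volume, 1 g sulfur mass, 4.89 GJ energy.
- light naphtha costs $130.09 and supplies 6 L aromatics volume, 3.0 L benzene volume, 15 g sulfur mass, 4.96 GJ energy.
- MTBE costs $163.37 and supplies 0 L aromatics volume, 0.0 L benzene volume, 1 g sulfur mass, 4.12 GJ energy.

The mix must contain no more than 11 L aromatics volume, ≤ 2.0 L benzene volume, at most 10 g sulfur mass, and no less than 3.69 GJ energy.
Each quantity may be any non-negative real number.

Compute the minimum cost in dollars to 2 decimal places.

$94.24

This is a linear program. Let x1 = barrels of isomerate, x2 = barrels of light naphtha, x3 = barrels of MTBE.
min 124.89x1 + 130.09x2 + 163.37x3 with:
  1x1 + 6x2 ≤ 11   (aromatics volume)
  3x2 ≤ 2   (benzene volume)
  1x1 + 15x2 + 1x3 ≤ 10   (sulfur mass)
  4.89x1 + 4.96x2 + 4.12x3 ≥ 3.69   (energy)
  x1, x2, x3 ≥ 0.
The cheapest feasible vertex uses only isomerate; light naphtha, MTBE are not used. There the energy constraint is tight.
Optimal quantities: isomerate = 0.7546 barrels.
Objective = 124.89·0.7546 = 94.2420.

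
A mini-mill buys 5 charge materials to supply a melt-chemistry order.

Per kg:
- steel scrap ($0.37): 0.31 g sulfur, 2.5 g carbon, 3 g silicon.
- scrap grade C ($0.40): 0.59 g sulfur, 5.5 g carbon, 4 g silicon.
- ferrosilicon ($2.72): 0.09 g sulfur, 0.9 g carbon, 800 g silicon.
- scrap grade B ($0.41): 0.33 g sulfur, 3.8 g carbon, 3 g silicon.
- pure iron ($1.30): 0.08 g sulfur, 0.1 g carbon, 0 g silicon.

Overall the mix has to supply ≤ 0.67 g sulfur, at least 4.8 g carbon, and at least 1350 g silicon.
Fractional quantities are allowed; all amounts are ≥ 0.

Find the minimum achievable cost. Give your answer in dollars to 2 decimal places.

Let x1 = kg of steel scrap, x2 = kg of scrap grade C, x3 = kg of ferrosilicon, x4 = kg of scrap grade B, x5 = kg of pure iron.
min 0.37x1 + 0.4x2 + 2.72x3 + 0.41x4 + 1.3x5 subject to:
  0.31x1 + 0.59x2 + 0.09x3 + 0.33x4 + 0.08x5 ≤ 0.67   (sulfur)
  2.5x1 + 5.5x2 + 0.9x3 + 3.8x4 + 0.1x5 ≥ 4.8   (carbon)
  3x1 + 4x2 + 800x3 + 3x4 ≥ 1350   (silicon)
  x1, x2, x3, x4, x5 ≥ 0.
The minimum-cost mix takes nothing from steel scrap, scrap grade B, pure iron — only scrap grade C, ferrosilicon. There the carbon and silicon constraints are tight.
Optimal quantities: scrap grade C = 0.5971 kg, ferrosilicon = 1.685 kg.
Total cost: 0.4·0.5971 + 2.72·1.685 = 4.8220.

$4.82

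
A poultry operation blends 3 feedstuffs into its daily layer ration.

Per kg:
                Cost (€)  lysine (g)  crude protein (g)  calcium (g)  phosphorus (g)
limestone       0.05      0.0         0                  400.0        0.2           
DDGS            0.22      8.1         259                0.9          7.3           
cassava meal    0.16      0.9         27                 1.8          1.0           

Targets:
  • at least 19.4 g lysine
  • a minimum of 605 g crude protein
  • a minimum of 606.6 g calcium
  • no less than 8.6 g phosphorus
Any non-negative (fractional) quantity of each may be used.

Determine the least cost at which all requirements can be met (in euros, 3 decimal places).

Let x1 = kg of limestone, x2 = kg of DDGS, x3 = kg of cassava meal.
Minimize 0.05x1 + 0.22x2 + 0.16x3 s.t.:
  8.1x2 + 0.9x3 ≥ 19.4   (lysine)
  259x2 + 27x3 ≥ 605   (crude protein)
  400x1 + 0.9x2 + 1.8x3 ≥ 606.6   (calcium)
  0.2x1 + 7.3x2 + 1x3 ≥ 8.6   (phosphorus)
  x1, x2, x3 ≥ 0.
At the optimum only limestone, DDGS are positive (cassava meal = 0). There the lysine and calcium constraints are tight.
Optimal quantities: limestone = 1.511 kg, DDGS = 2.395 kg.
Hence cost = 0.05·1.511 + 0.22·2.395 = €0.60245.

€0.602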